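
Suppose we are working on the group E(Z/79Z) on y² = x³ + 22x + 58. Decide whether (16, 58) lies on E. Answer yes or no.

no

y² = 58² ≡ 46; x³ + 22x + 58 = 4506 ≡ 3 (mod 79). 46 ≠ 3.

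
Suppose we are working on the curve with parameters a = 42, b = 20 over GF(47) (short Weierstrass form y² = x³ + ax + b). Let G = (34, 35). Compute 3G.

(29, 24)

Repeated addition: build up to 3G.
2G: tangent at (34, 35): λ = (3·34² + 42)/(2·35) ≡ 32/23. 23⁻¹ ≡ 45 (mod 47), so λ ≡ 32·45 ≡ 30.
  x = λ² - 34 - 34 = 900 - 68 ≡ 33; y = λ·(34 - 33) - 35 ≡ 42. → (33, 42)
3G: (33, 42) + (34, 35). λ = (35 - 42)/(34 - 33) ≡ 40/1 mod 47. 1⁻¹ ≡ 1 (mod 47) since 1·1 = 1 ≡ 1, so λ ≡ 40.
  x = λ² - 33 - 34 = 1600 - 67 ≡ 29; y = λ·(33 - 29) - 42 ≡ 24. → (29, 24)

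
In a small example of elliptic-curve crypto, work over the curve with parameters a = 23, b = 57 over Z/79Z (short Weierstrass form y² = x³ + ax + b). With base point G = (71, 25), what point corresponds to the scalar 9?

Double-and-add on 9 = (1001)₂. Start with G = (71, 25) for the leading 1-bit.
double: tangent at (71, 25): λ = (3·71² + 23)/(2·25) ≡ 57/50. 50⁻¹ ≡ 49 (mod 79), so λ ≡ 57·49 ≡ 28.
  x = λ² - 71 - 71 = 784 - 142 ≡ 10; y = λ·(71 - 10) - 25 ≡ 24. → (10, 24)
double: tangent at (10, 24): λ = (3·10² + 23)/(2·24) ≡ 7/48. 48⁻¹ ≡ 28 (mod 79), so λ ≡ 7·28 ≡ 38.
  x = λ² - 10 - 10 = 1444 - 20 ≡ 2; y = λ·(10 - 2) - 24 ≡ 43. → (2, 43)
double: tangent at (2, 43): λ = (3·2² + 23)/(2·43) ≡ 35/7. 7⁻¹ ≡ 34 (mod 79), so λ ≡ 35·34 ≡ 5.
  x = λ² - 2 - 2 = 25 - 4 ≡ 21; y = λ·(2 - 21) - 43 ≡ 20. → (21, 20)
add G: (21, 20) + (71, 25). λ = (25 - 20)/(71 - 21) ≡ 5/50 mod 79. 50⁻¹ ≡ 49 (mod 79), so λ ≡ 8.
  x = λ² - 21 - 71 = 64 - 92 ≡ 51; y = λ·(21 - 51) - 20 ≡ 56. → (51, 56)

(51, 56)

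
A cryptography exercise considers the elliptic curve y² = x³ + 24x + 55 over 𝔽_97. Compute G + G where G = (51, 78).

(19, 80)

tangent at (51, 78): λ = (3·51² + 24)/(2·78) ≡ 67/59. 59⁻¹ ≡ 74 (mod 97), so λ ≡ 67·74 ≡ 11.
  x = λ² - 51 - 51 = 121 - 102 ≡ 19; y = λ·(51 - 19) - 78 ≡ 80. → (19, 80)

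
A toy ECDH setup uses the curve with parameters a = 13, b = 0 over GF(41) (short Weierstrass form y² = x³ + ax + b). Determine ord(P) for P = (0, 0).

2

2P: (0, 0) + (0, 0): same x and y₁ ≡ -y₂, so the sum is ∞.
2P = ∞, so the order is 2.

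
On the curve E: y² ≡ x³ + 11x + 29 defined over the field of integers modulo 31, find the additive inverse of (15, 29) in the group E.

-(15, 29) = (15, -29 mod 31) = (15, 2).

(15, 2)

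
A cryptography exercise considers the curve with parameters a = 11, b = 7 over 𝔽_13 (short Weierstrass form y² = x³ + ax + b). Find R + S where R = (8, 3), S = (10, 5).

(9, 9)

(8, 3) + (10, 5). λ = (5 - 3)/(10 - 8) ≡ 2/2 mod 13. 2⁻¹ ≡ 7 (mod 13), so λ ≡ 1.
  x = λ² - 8 - 10 = 1 - 18 ≡ 9; y = λ·(8 - 9) - 3 ≡ 9. → (9, 9)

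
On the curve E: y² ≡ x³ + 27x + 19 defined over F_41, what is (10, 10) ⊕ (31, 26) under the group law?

(10, 10) + (31, 26). λ = (26 - 10)/(31 - 10) ≡ 16/21 mod 41. 21⁻¹ ≡ 2 (mod 41), so λ ≡ 32.
  x = λ² - 10 - 31 = 1024 - 41 ≡ 40; y = λ·(10 - 40) - 10 ≡ 14. → (40, 14)

(40, 14)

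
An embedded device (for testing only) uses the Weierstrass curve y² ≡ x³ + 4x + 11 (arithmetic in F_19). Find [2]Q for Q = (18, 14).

tangent at (18, 14): λ = (3·18² + 4)/(2·14) ≡ 7/9. 9⁻¹ ≡ 17 (mod 19), so λ ≡ 7·17 ≡ 5.
  x = λ² - 18 - 18 = 25 - 36 ≡ 8; y = λ·(18 - 8) - 14 ≡ 17. → (8, 17)

(8, 17)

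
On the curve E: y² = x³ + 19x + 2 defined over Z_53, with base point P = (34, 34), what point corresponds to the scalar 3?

Repeated addition: build up to 3P.
2P: tangent at (34, 34): λ = (3·34² + 19)/(2·34) ≡ 42/15. 15⁻¹ ≡ 46 (mod 53), so λ ≡ 42·46 ≡ 24.
  x = λ² - 34 - 34 = 576 - 68 ≡ 31; y = λ·(34 - 31) - 34 ≡ 38. → (31, 38)
3P: (31, 38) + (34, 34). λ = (34 - 38)/(34 - 31) ≡ 49/3 mod 53. 3⁻¹ ≡ 18 (mod 53), so λ ≡ 34.
  x = λ² - 31 - 34 = 1156 - 65 ≡ 31; y = λ·(31 - 31) - 38 ≡ 15. → (31, 15)

(31, 15)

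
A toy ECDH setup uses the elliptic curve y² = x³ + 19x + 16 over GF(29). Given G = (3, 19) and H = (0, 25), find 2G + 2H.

(7, 12)

First 2G:
Repeated addition: build up to 2G.
2G: tangent at (3, 19): λ = (3·3² + 19)/(2·19) ≡ 17/9. 9⁻¹ ≡ 13 (mod 29), so λ ≡ 17·13 ≡ 18.
  x = λ² - 3 - 3 = 324 - 6 ≡ 28; y = λ·(3 - 28) - 19 ≡ 24. → (28, 24)
2G = (28, 24).
Next 2H:
Repeated addition: build up to 2H.
2H: tangent at (0, 25): λ = (3·0² + 19)/(2·25) ≡ 19/21. 21⁻¹ ≡ 18 (mod 29), so λ ≡ 19·18 ≡ 23.
  x = λ² - 0 - 0 = 529 - 0 ≡ 7; y = λ·(0 - 7) - 25 ≡ 17. → (7, 17)
2H = (7, 17).
Finally 2G + 2H:
(28, 24) + (7, 17). λ = (17 - 24)/(7 - 28) ≡ 22/8 mod 29. 8⁻¹ ≡ 11 (mod 29) since 8·11 = 88 ≡ 1, so λ ≡ 10.
  x = λ² - 28 - 7 = 100 - 35 ≡ 7; y = λ·(28 - 7) - 24 ≡ 12. → (7, 12)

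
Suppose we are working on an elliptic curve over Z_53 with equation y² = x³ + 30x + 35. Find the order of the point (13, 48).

2P: tangent at (13, 48): λ = (3·13² + 30)/(2·48) ≡ 7/43. 43⁻¹ ≡ 37 (mod 53), so λ ≡ 7·37 ≡ 47.
  x = λ² - 13 - 13 = 2209 - 26 ≡ 10; y = λ·(13 - 10) - 48 ≡ 40. → (10, 40)
3P: (10, 40) + (13, 48). λ = (48 - 40)/(13 - 10) ≡ 8/3 mod 53. 3⁻¹ ≡ 18 (mod 53) since 3·18 = 54 ≡ 1, so λ ≡ 38.
  x = λ² - 10 - 13 = 1444 - 23 ≡ 43; y = λ·(10 - 43) - 40 ≡ 31. → (43, 31)
4P: (43, 31) + (13, 48). λ = (48 - 31)/(13 - 43) ≡ 17/23 mod 53. 23⁻¹ ≡ 30 (mod 53) since 23·30 = 690 ≡ 1, so λ ≡ 33.
  x = λ² - 43 - 13 = 1089 - 56 ≡ 26; y = λ·(43 - 26) - 31 ≡ 0. → (26, 0)
5P: (26, 0) + (13, 48). λ = (48 - 0)/(13 - 26) ≡ 48/40 mod 53. 40⁻¹ ≡ 4 (mod 53) since 40·4 = 160 ≡ 1, so λ ≡ 33.
  x = λ² - 26 - 13 = 1089 - 39 ≡ 43; y = λ·(26 - 43) - 0 ≡ 22. → (43, 22)
6P: (43, 22) + (13, 48). λ = (48 - 22)/(13 - 43) ≡ 26/23 mod 53. 23⁻¹ ≡ 30 (mod 53), so λ ≡ 38.
  x = λ² - 43 - 13 = 1444 - 56 ≡ 10; y = λ·(43 - 10) - 22 ≡ 13. → (10, 13)
7P: (10, 13) + (13, 48). λ = (48 - 13)/(13 - 10) ≡ 35/3 mod 53. 3⁻¹ ≡ 18 (mod 53) since 3·18 = 54 ≡ 1, so λ ≡ 47.
  x = λ² - 10 - 13 = 2209 - 23 ≡ 13; y = λ·(10 - 13) - 13 ≡ 5. → (13, 5)
8P: (13, 5) + (13, 48): same x and y₁ ≡ -y₂, so the sum is ∞.
8P = ∞, so the order is 8.

8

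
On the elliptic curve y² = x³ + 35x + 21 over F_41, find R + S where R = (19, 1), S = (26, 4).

(33, 34)

(19, 1) + (26, 4). λ = (4 - 1)/(26 - 19) ≡ 3/7 mod 41. 7⁻¹ ≡ 6 (mod 41), so λ ≡ 18.
  x = λ² - 19 - 26 = 324 - 45 ≡ 33; y = λ·(19 - 33) - 1 ≡ 34. → (33, 34)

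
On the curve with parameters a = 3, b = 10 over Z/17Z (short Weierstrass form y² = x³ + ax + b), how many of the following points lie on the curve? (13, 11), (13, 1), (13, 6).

(13, 11): 11² ≡ 2, rhs ≡ 2 → on.
(13, 1): 1² ≡ 1, rhs ≡ 2 → off.
(13, 6): 6² ≡ 2, rhs ≡ 2 → on.

2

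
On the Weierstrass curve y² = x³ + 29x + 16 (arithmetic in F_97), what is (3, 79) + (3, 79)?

(6, 55)

tangent at (3, 79): λ = (3·3² + 29)/(2·79) ≡ 56/61. 61⁻¹ ≡ 35 (mod 97) since 61·35 = 2135 ≡ 1, so λ ≡ 56·35 ≡ 20.
  x = λ² - 3 - 3 = 400 - 6 ≡ 6; y = λ·(3 - 6) - 79 ≡ 55. → (6, 55)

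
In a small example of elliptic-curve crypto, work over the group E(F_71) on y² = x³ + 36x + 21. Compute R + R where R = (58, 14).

(45, 53)

tangent at (58, 14): λ = (3·58² + 36)/(2·14) ≡ 46/28. 28⁻¹ ≡ 33 (mod 71), so λ ≡ 46·33 ≡ 27.
  x = λ² - 58 - 58 = 729 - 116 ≡ 45; y = λ·(58 - 45) - 14 ≡ 53. → (45, 53)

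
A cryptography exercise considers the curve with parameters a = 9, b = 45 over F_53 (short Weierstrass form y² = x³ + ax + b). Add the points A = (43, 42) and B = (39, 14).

(20, 13)

(43, 42) + (39, 14). λ = (14 - 42)/(39 - 43) ≡ 25/49 mod 53. 49⁻¹ ≡ 13 (mod 53), so λ ≡ 7.
  x = λ² - 43 - 39 = 49 - 82 ≡ 20; y = λ·(43 - 20) - 42 ≡ 13. → (20, 13)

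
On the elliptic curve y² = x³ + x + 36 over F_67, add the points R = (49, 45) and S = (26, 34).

(49, 45) + (26, 34). λ = (34 - 45)/(26 - 49) ≡ 56/44 mod 67. 44⁻¹ ≡ 32 (mod 67), so λ ≡ 50.
  x = λ² - 49 - 26 = 2500 - 75 ≡ 13; y = λ·(49 - 13) - 45 ≡ 13. → (13, 13)

(13, 13)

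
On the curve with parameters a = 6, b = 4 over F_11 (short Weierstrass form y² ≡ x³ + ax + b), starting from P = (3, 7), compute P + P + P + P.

(4, 2)

Double-and-add on 4 = (100)₂. Start with P = (3, 7) for the leading 1-bit.
double: tangent at (3, 7): λ = (3·3² + 6)/(2·7) ≡ 0/3. 3⁻¹ ≡ 4 (mod 11), so λ ≡ 0·4 ≡ 0.
  x = λ² - 3 - 3 = 0 - 6 ≡ 5; y = λ·(3 - 5) - 7 ≡ 4. → (5, 4)
double: tangent at (5, 4): λ = (3·5² + 6)/(2·4) ≡ 4/8. 8⁻¹ ≡ 7 (mod 11), so λ ≡ 4·7 ≡ 6.
  x = λ² - 5 - 5 = 36 - 10 ≡ 4; y = λ·(5 - 4) - 4 ≡ 2. → (4, 2)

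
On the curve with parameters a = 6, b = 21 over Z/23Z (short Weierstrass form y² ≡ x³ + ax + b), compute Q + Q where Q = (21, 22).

(16, 2)

tangent at (21, 22): λ = (3·21² + 6)/(2·22) ≡ 18/21. 21⁻¹ ≡ 11 (mod 23) since 21·11 = 231 ≡ 1, so λ ≡ 18·11 ≡ 14.
  x = λ² - 21 - 21 = 196 - 42 ≡ 16; y = λ·(21 - 16) - 22 ≡ 2. → (16, 2)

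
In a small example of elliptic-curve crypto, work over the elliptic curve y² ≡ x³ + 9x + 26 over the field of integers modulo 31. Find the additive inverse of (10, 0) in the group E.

(10, 0)

-(10, 0) = (10, -0 mod 31) = (10, 0).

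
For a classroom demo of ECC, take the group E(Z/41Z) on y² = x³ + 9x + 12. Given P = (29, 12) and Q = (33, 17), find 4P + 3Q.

(5, 31)

First 4P:
Double-and-add on 4 = (100)₂. Start with P = (29, 12) for the leading 1-bit.
double: tangent at (29, 12): λ = (3·29² + 9)/(2·12) ≡ 31/24. 24⁻¹ ≡ 12 (mod 41), so λ ≡ 31·12 ≡ 3.
  x = λ² - 29 - 29 = 9 - 58 ≡ 33; y = λ·(29 - 33) - 12 ≡ 17. → (33, 17)
double: tangent at (33, 17): λ = (3·33² + 9)/(2·17) ≡ 37/34. 34⁻¹ ≡ 35 (mod 41) since 34·35 = 1190 ≡ 1, so λ ≡ 37·35 ≡ 24.
  x = λ² - 33 - 33 = 576 - 66 ≡ 18; y = λ·(33 - 18) - 17 ≡ 15. → (18, 15)
4P = (18, 15).
Next 3Q:
Repeated addition: build up to 3Q.
2Q: tangent at (33, 17): λ = (3·33² + 9)/(2·17) ≡ 37/34. 34⁻¹ ≡ 35 (mod 41), so λ ≡ 37·35 ≡ 24.
  x = λ² - 33 - 33 = 576 - 66 ≡ 18; y = λ·(33 - 18) - 17 ≡ 15. → (18, 15)
3Q: (18, 15) + (33, 17). λ = (17 - 15)/(33 - 18) ≡ 2/15 mod 41. 15⁻¹ ≡ 11 (mod 41) since 15·11 = 165 ≡ 1, so λ ≡ 22.
  x = λ² - 18 - 33 = 484 - 51 ≡ 23; y = λ·(18 - 23) - 15 ≡ 39. → (23, 39)
3Q = (23, 39).
Finally 4P + 3Q:
(18, 15) + (23, 39). λ = (39 - 15)/(23 - 18) ≡ 24/5 mod 41. 5⁻¹ ≡ 33 (mod 41) since 5·33 = 165 ≡ 1, so λ ≡ 13.
  x = λ² - 18 - 23 = 169 - 41 ≡ 5; y = λ·(18 - 5) - 15 ≡ 31. → (5, 31)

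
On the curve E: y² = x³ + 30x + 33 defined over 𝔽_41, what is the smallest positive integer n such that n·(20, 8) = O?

7

2P: tangent at (20, 8): λ = (3·20² + 30)/(2·8) ≡ 0/16. 16⁻¹ ≡ 18 (mod 41) since 16·18 = 288 ≡ 1, so λ ≡ 0·18 ≡ 0.
  x = λ² - 20 - 20 = 0 - 40 ≡ 1; y = λ·(20 - 1) - 8 ≡ 33. → (1, 33)
3P: (1, 33) + (20, 8). λ = (8 - 33)/(20 - 1) ≡ 16/19 mod 41. 19⁻¹ ≡ 13 (mod 41), so λ ≡ 3.
  x = λ² - 1 - 20 = 9 - 21 ≡ 29; y = λ·(1 - 29) - 33 ≡ 6. → (29, 6)
4P: (29, 6) + (20, 8). λ = (8 - 6)/(20 - 29) ≡ 2/32 mod 41. 32⁻¹ ≡ 9 (mod 41), so λ ≡ 18.
  x = λ² - 29 - 20 = 324 - 49 ≡ 29; y = λ·(29 - 29) - 6 ≡ 35. → (29, 35)
5P: (29, 35) + (20, 8). λ = (8 - 35)/(20 - 29) ≡ 14/32 mod 41. 32⁻¹ ≡ 9 (mod 41) since 32·9 = 288 ≡ 1, so λ ≡ 3.
  x = λ² - 29 - 20 = 9 - 49 ≡ 1; y = λ·(29 - 1) - 35 ≡ 8. → (1, 8)
6P: (1, 8) + (20, 8). λ = (8 - 8)/(20 - 1) ≡ 0/19 mod 41. 19⁻¹ ≡ 13 (mod 41), so λ ≡ 0.
  x = λ² - 1 - 20 = 0 - 21 ≡ 20; y = λ·(1 - 20) - 8 ≡ 33. → (20, 33)
7P: (20, 33) + (20, 8): same x and y₁ ≡ -y₂, so the sum is O.
7P = O, so the order is 7.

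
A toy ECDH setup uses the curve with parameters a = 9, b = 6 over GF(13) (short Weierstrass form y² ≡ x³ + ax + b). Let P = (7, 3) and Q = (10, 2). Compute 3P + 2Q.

First 3P:
Repeated addition: build up to 3P.
2P: tangent at (7, 3): λ = (3·7² + 9)/(2·3) ≡ 0/6. 6⁻¹ ≡ 11 (mod 13), so λ ≡ 0·11 ≡ 0.
  x = λ² - 7 - 7 = 0 - 14 ≡ 12; y = λ·(7 - 12) - 3 ≡ 10. → (12, 10)
3P: (12, 10) + (7, 3). λ = (3 - 10)/(7 - 12) ≡ 6/8 mod 13. 8⁻¹ ≡ 5 (mod 13), so λ ≡ 4.
  x = λ² - 12 - 7 = 16 - 19 ≡ 10; y = λ·(12 - 10) - 10 ≡ 11. → (10, 11)
3P = (10, 11).
Next 2Q:
Repeated addition: build up to 2Q.
2Q: tangent at (10, 2): λ = (3·10² + 9)/(2·2) ≡ 10/4. 4⁻¹ ≡ 10 (mod 13), so λ ≡ 10·10 ≡ 9.
  x = λ² - 10 - 10 = 81 - 20 ≡ 9; y = λ·(10 - 9) - 2 ≡ 7. → (9, 7)
2Q = (9, 7).
Finally 3P + 2Q:
(10, 11) + (9, 7). λ = (7 - 11)/(9 - 10) ≡ 9/12 mod 13. 12⁻¹ ≡ 12 (mod 13) since 12·12 = 144 ≡ 1, so λ ≡ 4.
  x = λ² - 10 - 9 = 16 - 19 ≡ 10; y = λ·(10 - 10) - 11 ≡ 2. → (10, 2)

(10, 2)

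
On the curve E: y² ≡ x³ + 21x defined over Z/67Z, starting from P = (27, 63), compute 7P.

(5, 37)

Repeated addition: build up to 7P.
2P: tangent at (27, 63): λ = (3·27² + 21)/(2·63) ≡ 64/59. 59⁻¹ ≡ 25 (mod 67) since 59·25 = 1475 ≡ 1, so λ ≡ 64·25 ≡ 59.
  x = λ² - 27 - 27 = 3481 - 54 ≡ 10; y = λ·(27 - 10) - 63 ≡ 2. → (10, 2)
3P: (10, 2) + (27, 63). λ = (63 - 2)/(27 - 10) ≡ 61/17 mod 67. 17⁻¹ ≡ 4 (mod 67), so λ ≡ 43.
  x = λ² - 10 - 27 = 1849 - 37 ≡ 3; y = λ·(10 - 3) - 2 ≡ 31. → (3, 31)
4P: (3, 31) + (27, 63). λ = (63 - 31)/(27 - 3) ≡ 32/24 mod 67. 24⁻¹ ≡ 14 (mod 67) since 24·14 = 336 ≡ 1, so λ ≡ 46.
  x = λ² - 3 - 27 = 2116 - 30 ≡ 9; y = λ·(3 - 9) - 31 ≡ 28. → (9, 28)
5P: (9, 28) + (27, 63). λ = (63 - 28)/(27 - 9) ≡ 35/18 mod 67. 18⁻¹ ≡ 41 (mod 67), so λ ≡ 28.
  x = λ² - 9 - 27 = 784 - 36 ≡ 11; y = λ·(9 - 11) - 28 ≡ 50. → (11, 50)
6P: (11, 50) + (27, 63). λ = (63 - 50)/(27 - 11) ≡ 13/16 mod 67. 16⁻¹ ≡ 21 (mod 67) since 16·21 = 336 ≡ 1, so λ ≡ 5.
  x = λ² - 11 - 27 = 25 - 38 ≡ 54; y = λ·(11 - 54) - 50 ≡ 3. → (54, 3)
7P: (54, 3) + (27, 63). λ = (63 - 3)/(27 - 54) ≡ 60/40 mod 67. 40⁻¹ ≡ 62 (mod 67), so λ ≡ 35.
  x = λ² - 54 - 27 = 1225 - 81 ≡ 5; y = λ·(54 - 5) - 3 ≡ 37. → (5, 37)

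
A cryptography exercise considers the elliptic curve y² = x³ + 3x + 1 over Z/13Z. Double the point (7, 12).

(8, 11)

tangent at (7, 12): λ = (3·7² + 3)/(2·12) ≡ 7/11. 11⁻¹ ≡ 6 (mod 13) since 11·6 = 66 ≡ 1, so λ ≡ 7·6 ≡ 3.
  x = λ² - 7 - 7 = 9 - 14 ≡ 8; y = λ·(7 - 8) - 12 ≡ 11. → (8, 11)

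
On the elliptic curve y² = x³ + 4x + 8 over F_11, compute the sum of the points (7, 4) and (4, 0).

(7, 4) + (4, 0). λ = (0 - 4)/(4 - 7) ≡ 7/8 mod 11. 8⁻¹ ≡ 7 (mod 11), so λ ≡ 5.
  x = λ² - 7 - 4 = 25 - 11 ≡ 3; y = λ·(7 - 3) - 4 ≡ 5. → (3, 5)

(3, 5)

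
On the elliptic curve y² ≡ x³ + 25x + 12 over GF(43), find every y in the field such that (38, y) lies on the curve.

none

x³ + 25x + 12 = 55834 ≡ 20 (mod 43).
20 is a non-residue mod 43; no y exists.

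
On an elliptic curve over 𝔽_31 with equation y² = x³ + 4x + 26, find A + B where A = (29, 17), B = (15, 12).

(29, 17) + (15, 12). λ = (12 - 17)/(15 - 29) ≡ 26/17 mod 31. 17⁻¹ ≡ 11 (mod 31), so λ ≡ 7.
  x = λ² - 29 - 15 = 49 - 44 ≡ 5; y = λ·(29 - 5) - 17 ≡ 27. → (5, 27)

(5, 27)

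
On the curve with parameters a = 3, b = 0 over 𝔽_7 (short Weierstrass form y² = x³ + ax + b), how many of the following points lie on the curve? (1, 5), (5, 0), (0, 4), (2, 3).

(1, 5): 5² ≡ 4, rhs ≡ 4 → on.
(5, 0): 0² ≡ 0, rhs ≡ 0 → on.
(0, 4): 4² ≡ 2, rhs ≡ 0 → off.
(2, 3): 3² ≡ 2, rhs ≡ 0 → off.

2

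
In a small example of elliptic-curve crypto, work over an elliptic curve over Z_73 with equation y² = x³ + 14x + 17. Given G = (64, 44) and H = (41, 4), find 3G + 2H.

(52, 5)

First 3G:
Repeated addition: build up to 3G.
2G: tangent at (64, 44): λ = (3·64² + 14)/(2·44) ≡ 38/15. 15⁻¹ ≡ 39 (mod 73) since 15·39 = 585 ≡ 1, so λ ≡ 38·39 ≡ 22.
  x = λ² - 64 - 64 = 484 - 128 ≡ 64; y = λ·(64 - 64) - 44 ≡ 29. → (64, 29)
3G: (64, 29) + (64, 44): same x and y₁ ≡ -y₂, so the sum is the point at infinity.
3G = the point at infinity.
Next 2H:
Repeated addition: build up to 2H.
2H: tangent at (41, 4): λ = (3·41² + 14)/(2·4) ≡ 20/8. 8⁻¹ ≡ 64 (mod 73) since 8·64 = 512 ≡ 1, so λ ≡ 20·64 ≡ 39.
  x = λ² - 41 - 41 = 1521 - 82 ≡ 52; y = λ·(41 - 52) - 4 ≡ 5. → (52, 5)
2H = (52, 5).
Finally 3G + 2H:
the point at infinity + (52, 5) = (52, 5) (identity).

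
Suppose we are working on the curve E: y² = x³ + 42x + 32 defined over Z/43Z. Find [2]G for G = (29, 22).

tangent at (29, 22): λ = (3·29² + 42)/(2·22) ≡ 28/1. 1⁻¹ ≡ 1 (mod 43) since 1·1 = 1 ≡ 1, so λ ≡ 28·1 ≡ 28.
  x = λ² - 29 - 29 = 784 - 58 ≡ 38; y = λ·(29 - 38) - 22 ≡ 27. → (38, 27)

(38, 27)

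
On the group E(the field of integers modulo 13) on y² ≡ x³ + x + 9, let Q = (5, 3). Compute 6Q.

(4, 8)

Repeated addition: build up to 6Q.
2Q: tangent at (5, 3): λ = (3·5² + 1)/(2·3) ≡ 11/6. 6⁻¹ ≡ 11 (mod 13), so λ ≡ 11·11 ≡ 4.
  x = λ² - 5 - 5 = 16 - 10 ≡ 6; y = λ·(5 - 6) - 3 ≡ 6. → (6, 6)
3Q: (6, 6) + (5, 3). λ = (3 - 6)/(5 - 6) ≡ 10/12 mod 13. 12⁻¹ ≡ 12 (mod 13) since 12·12 = 144 ≡ 1, so λ ≡ 3.
  x = λ² - 6 - 5 = 9 - 11 ≡ 11; y = λ·(6 - 11) - 6 ≡ 5. → (11, 5)
4Q: (11, 5) + (5, 3). λ = (3 - 5)/(5 - 11) ≡ 11/7 mod 13. 7⁻¹ ≡ 2 (mod 13) since 7·2 = 14 ≡ 1, so λ ≡ 9.
  x = λ² - 11 - 5 = 81 - 16 ≡ 0; y = λ·(11 - 0) - 5 ≡ 3. → (0, 3)
5Q: (0, 3) + (5, 3). λ = (3 - 3)/(5 - 0) ≡ 0/5 mod 13. 5⁻¹ ≡ 8 (mod 13), so λ ≡ 0.
  x = λ² - 0 - 5 = 0 - 5 ≡ 8; y = λ·(0 - 8) - 3 ≡ 10. → (8, 10)
6Q: (8, 10) + (5, 3). λ = (3 - 10)/(5 - 8) ≡ 6/10 mod 13. 10⁻¹ ≡ 4 (mod 13) since 10·4 = 40 ≡ 1, so λ ≡ 11.
  x = λ² - 8 - 5 = 121 - 13 ≡ 4; y = λ·(8 - 4) - 10 ≡ 8. → (4, 8)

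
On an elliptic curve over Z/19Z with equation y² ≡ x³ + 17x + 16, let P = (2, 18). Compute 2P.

(2, 1)

tangent at (2, 18): λ = (3·2² + 17)/(2·18) ≡ 10/17. 17⁻¹ ≡ 9 (mod 19), so λ ≡ 10·9 ≡ 14.
  x = λ² - 2 - 2 = 196 - 4 ≡ 2; y = λ·(2 - 2) - 18 ≡ 1. → (2, 1)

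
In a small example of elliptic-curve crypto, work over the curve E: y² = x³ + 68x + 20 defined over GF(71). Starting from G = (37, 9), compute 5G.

(63, 10)

Double-and-add on 5 = (101)₂. Start with G = (37, 9) for the leading 1-bit.
double: tangent at (37, 9): λ = (3·37² + 68)/(2·9) ≡ 57/18. 18⁻¹ ≡ 4 (mod 71) since 18·4 = 72 ≡ 1, so λ ≡ 57·4 ≡ 15.
  x = λ² - 37 - 37 = 225 - 74 ≡ 9; y = λ·(37 - 9) - 9 ≡ 56. → (9, 56)
double: tangent at (9, 56): λ = (3·9² + 68)/(2·56) ≡ 27/41. 41⁻¹ ≡ 26 (mod 71) since 41·26 = 1066 ≡ 1, so λ ≡ 27·26 ≡ 63.
  x = λ² - 9 - 9 = 3969 - 18 ≡ 46; y = λ·(9 - 46) - 56 ≡ 27. → (46, 27)
add G: (46, 27) + (37, 9). λ = (9 - 27)/(37 - 46) ≡ 53/62 mod 71. 62⁻¹ ≡ 63 (mod 71), so λ ≡ 2.
  x = λ² - 46 - 37 = 4 - 83 ≡ 63; y = λ·(46 - 63) - 27 ≡ 10. → (63, 10)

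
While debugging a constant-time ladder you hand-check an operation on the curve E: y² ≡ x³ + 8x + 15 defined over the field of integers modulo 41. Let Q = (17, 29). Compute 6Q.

(3, 36)

Double-and-add on 6 = (110)₂. Start with Q = (17, 29) for the leading 1-bit.
double: tangent at (17, 29): λ = (3·17² + 8)/(2·29) ≡ 14/17. 17⁻¹ ≡ 29 (mod 41) since 17·29 = 493 ≡ 1, so λ ≡ 14·29 ≡ 37.
  x = λ² - 17 - 17 = 1369 - 34 ≡ 23; y = λ·(17 - 23) - 29 ≡ 36. → (23, 36)
add Q: (23, 36) + (17, 29). λ = (29 - 36)/(17 - 23) ≡ 34/35 mod 41. 35⁻¹ ≡ 34 (mod 41), so λ ≡ 8.
  x = λ² - 23 - 17 = 64 - 40 ≡ 24; y = λ·(23 - 24) - 36 ≡ 38. → (24, 38)
double: tangent at (24, 38): λ = (3·24² + 8)/(2·38) ≡ 14/35. 35⁻¹ ≡ 34 (mod 41), so λ ≡ 14·34 ≡ 25.
  x = λ² - 24 - 24 = 625 - 48 ≡ 3; y = λ·(24 - 3) - 38 ≡ 36. → (3, 36)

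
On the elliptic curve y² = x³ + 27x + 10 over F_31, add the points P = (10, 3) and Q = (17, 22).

(10, 3) + (17, 22). λ = (22 - 3)/(17 - 10) ≡ 19/7 mod 31. 7⁻¹ ≡ 9 (mod 31), so λ ≡ 16.
  x = λ² - 10 - 17 = 256 - 27 ≡ 12; y = λ·(10 - 12) - 3 ≡ 27. → (12, 27)

(12, 27)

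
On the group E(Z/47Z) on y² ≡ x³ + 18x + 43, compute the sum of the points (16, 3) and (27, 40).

(46, 20)

(16, 3) + (27, 40). λ = (40 - 3)/(27 - 16) ≡ 37/11 mod 47. 11⁻¹ ≡ 30 (mod 47), so λ ≡ 29.
  x = λ² - 16 - 27 = 841 - 43 ≡ 46; y = λ·(16 - 46) - 3 ≡ 20. → (46, 20)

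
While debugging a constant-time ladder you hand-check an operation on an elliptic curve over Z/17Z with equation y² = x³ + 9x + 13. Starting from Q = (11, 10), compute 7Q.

Repeated addition: build up to 7Q.
2Q: tangent at (11, 10): λ = (3·11² + 9)/(2·10) ≡ 15/3. 3⁻¹ ≡ 6 (mod 17) since 3·6 = 18 ≡ 1, so λ ≡ 15·6 ≡ 5.
  x = λ² - 11 - 11 = 25 - 22 ≡ 3; y = λ·(11 - 3) - 10 ≡ 13. → (3, 13)
3Q: (3, 13) + (11, 10). λ = (10 - 13)/(11 - 3) ≡ 14/8 mod 17. 8⁻¹ ≡ 15 (mod 17), so λ ≡ 6.
  x = λ² - 3 - 11 = 36 - 14 ≡ 5; y = λ·(3 - 5) - 13 ≡ 9. → (5, 9)
4Q: (5, 9) + (11, 10). λ = (10 - 9)/(11 - 5) ≡ 1/6 mod 17. 6⁻¹ ≡ 3 (mod 17) since 6·3 = 18 ≡ 1, so λ ≡ 3.
  x = λ² - 5 - 11 = 9 - 16 ≡ 10; y = λ·(5 - 10) - 9 ≡ 10. → (10, 10)
5Q: (10, 10) + (11, 10). λ = (10 - 10)/(11 - 10) ≡ 0/1 mod 17. 1⁻¹ ≡ 1 (mod 17), so λ ≡ 0.
  x = λ² - 10 - 11 = 0 - 21 ≡ 13; y = λ·(10 - 13) - 10 ≡ 7. → (13, 7)
6Q: (13, 7) + (11, 10). λ = (10 - 7)/(11 - 13) ≡ 3/15 mod 17. 15⁻¹ ≡ 8 (mod 17) since 15·8 = 120 ≡ 1, so λ ≡ 7.
  x = λ² - 13 - 11 = 49 - 24 ≡ 8; y = λ·(13 - 8) - 7 ≡ 11. → (8, 11)
7Q: (8, 11) + (11, 10). λ = (10 - 11)/(11 - 8) ≡ 16/3 mod 17. 3⁻¹ ≡ 6 (mod 17) since 3·6 = 18 ≡ 1, so λ ≡ 11.
  x = λ² - 8 - 11 = 121 - 19 ≡ 0; y = λ·(8 - 0) - 11 ≡ 9. → (0, 9)

(0, 9)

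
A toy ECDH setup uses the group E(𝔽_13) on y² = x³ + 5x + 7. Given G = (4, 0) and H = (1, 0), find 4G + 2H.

First 4G:
Double-and-add on 4 = (100)₂. Start with G = (4, 0) for the leading 1-bit.
double: (4, 0) + (4, 0): same x and y₁ ≡ -y₂, so the sum is O.
double: O + O = O (identity).
4G = O.
Next 2H:
Repeated addition: build up to 2H.
2H: (1, 0) + (1, 0): same x and y₁ ≡ -y₂, so the sum is O.
2H = O.
Finally 4G + 2H:
O + O = O (identity).

O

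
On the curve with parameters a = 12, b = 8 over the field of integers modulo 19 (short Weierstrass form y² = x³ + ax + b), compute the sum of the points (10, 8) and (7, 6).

(10, 8) + (7, 6). λ = (6 - 8)/(7 - 10) ≡ 17/16 mod 19. 16⁻¹ ≡ 6 (mod 19) since 16·6 = 96 ≡ 1, so λ ≡ 7.
  x = λ² - 10 - 7 = 49 - 17 ≡ 13; y = λ·(10 - 13) - 8 ≡ 9. → (13, 9)

(13, 9)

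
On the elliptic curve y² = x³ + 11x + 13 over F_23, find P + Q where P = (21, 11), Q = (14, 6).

(21, 11) + (14, 6). λ = (6 - 11)/(14 - 21) ≡ 18/16 mod 23. 16⁻¹ ≡ 13 (mod 23), so λ ≡ 4.
  x = λ² - 21 - 14 = 16 - 35 ≡ 4; y = λ·(21 - 4) - 11 ≡ 11. → (4, 11)

(4, 11)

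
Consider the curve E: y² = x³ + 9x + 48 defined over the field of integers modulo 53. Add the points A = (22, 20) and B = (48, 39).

(49, 52)

(22, 20) + (48, 39). λ = (39 - 20)/(48 - 22) ≡ 19/26 mod 53. 26⁻¹ ≡ 51 (mod 53), so λ ≡ 15.
  x = λ² - 22 - 48 = 225 - 70 ≡ 49; y = λ·(22 - 49) - 20 ≡ 52. → (49, 52)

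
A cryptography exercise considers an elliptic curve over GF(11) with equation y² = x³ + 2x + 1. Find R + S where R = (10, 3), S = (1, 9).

(9, 0)

(10, 3) + (1, 9). λ = (9 - 3)/(1 - 10) ≡ 6/2 mod 11. 2⁻¹ ≡ 6 (mod 11), so λ ≡ 3.
  x = λ² - 10 - 1 = 9 - 11 ≡ 9; y = λ·(10 - 9) - 3 ≡ 0. → (9, 0)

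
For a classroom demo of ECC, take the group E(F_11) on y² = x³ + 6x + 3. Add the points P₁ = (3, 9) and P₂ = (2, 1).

(3, 9) + (2, 1). λ = (1 - 9)/(2 - 3) ≡ 3/10 mod 11. 10⁻¹ ≡ 10 (mod 11), so λ ≡ 8.
  x = λ² - 3 - 2 = 64 - 5 ≡ 4; y = λ·(3 - 4) - 9 ≡ 5. → (4, 5)

(4, 5)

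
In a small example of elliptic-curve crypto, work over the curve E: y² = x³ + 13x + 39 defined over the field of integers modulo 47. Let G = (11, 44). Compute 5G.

Repeated addition: build up to 5G.
2G: tangent at (11, 44): λ = (3·11² + 13)/(2·44) ≡ 0/41. 41⁻¹ ≡ 39 (mod 47), so λ ≡ 0·39 ≡ 0.
  x = λ² - 11 - 11 = 0 - 22 ≡ 25; y = λ·(11 - 25) - 44 ≡ 3. → (25, 3)
3G: (25, 3) + (11, 44). λ = (44 - 3)/(11 - 25) ≡ 41/33 mod 47. 33⁻¹ ≡ 10 (mod 47) since 33·10 = 330 ≡ 1, so λ ≡ 34.
  x = λ² - 25 - 11 = 1156 - 36 ≡ 39; y = λ·(25 - 39) - 3 ≡ 38. → (39, 38)
4G: (39, 38) + (11, 44). λ = (44 - 38)/(11 - 39) ≡ 6/19 mod 47. 19⁻¹ ≡ 5 (mod 47), so λ ≡ 30.
  x = λ² - 39 - 11 = 900 - 50 ≡ 4; y = λ·(39 - 4) - 38 ≡ 25. → (4, 25)
5G: (4, 25) + (11, 44). λ = (44 - 25)/(11 - 4) ≡ 19/7 mod 47. 7⁻¹ ≡ 27 (mod 47) since 7·27 = 189 ≡ 1, so λ ≡ 43.
  x = λ² - 4 - 11 = 1849 - 15 ≡ 1; y = λ·(4 - 1) - 25 ≡ 10. → (1, 10)

(1, 10)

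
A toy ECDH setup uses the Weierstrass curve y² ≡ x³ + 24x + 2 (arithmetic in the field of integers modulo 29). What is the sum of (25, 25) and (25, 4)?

O

The two points share x = 25 and their y-coordinates satisfy 25 + 4 ≡ 0 (mod 29), so they are inverses. Their sum is 𝒪.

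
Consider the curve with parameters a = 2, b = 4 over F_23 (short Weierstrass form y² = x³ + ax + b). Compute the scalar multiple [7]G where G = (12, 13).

(19, 1)

Repeated addition: build up to 7G.
2G: tangent at (12, 13): λ = (3·12² + 2)/(2·13) ≡ 20/3. 3⁻¹ ≡ 8 (mod 23), so λ ≡ 20·8 ≡ 22.
  x = λ² - 12 - 12 = 484 - 24 ≡ 0; y = λ·(12 - 0) - 13 ≡ 21. → (0, 21)
3G: (0, 21) + (12, 13). λ = (13 - 21)/(12 - 0) ≡ 15/12 mod 23. 12⁻¹ ≡ 2 (mod 23) since 12·2 = 24 ≡ 1, so λ ≡ 7.
  x = λ² - 0 - 12 = 49 - 12 ≡ 14; y = λ·(0 - 14) - 21 ≡ 19. → (14, 19)
4G: (14, 19) + (12, 13). λ = (13 - 19)/(12 - 14) ≡ 17/21 mod 23. 21⁻¹ ≡ 11 (mod 23) since 21·11 = 231 ≡ 1, so λ ≡ 3.
  x = λ² - 14 - 12 = 9 - 26 ≡ 6; y = λ·(14 - 6) - 19 ≡ 5. → (6, 5)
5G: (6, 5) + (12, 13). λ = (13 - 5)/(12 - 6) ≡ 8/6 mod 23. 6⁻¹ ≡ 4 (mod 23), so λ ≡ 9.
  x = λ² - 6 - 12 = 81 - 18 ≡ 17; y = λ·(6 - 17) - 5 ≡ 11. → (17, 11)
6G: (17, 11) + (12, 13). λ = (13 - 11)/(12 - 17) ≡ 2/18 mod 23. 18⁻¹ ≡ 9 (mod 23) since 18·9 = 162 ≡ 1, so λ ≡ 18.
  x = λ² - 17 - 12 = 324 - 29 ≡ 19; y = λ·(17 - 19) - 11 ≡ 22. → (19, 22)
7G: (19, 22) + (12, 13). λ = (13 - 22)/(12 - 19) ≡ 14/16 mod 23. 16⁻¹ ≡ 13 (mod 23), so λ ≡ 21.
  x = λ² - 19 - 12 = 441 - 31 ≡ 19; y = λ·(19 - 19) - 22 ≡ 1. → (19, 1)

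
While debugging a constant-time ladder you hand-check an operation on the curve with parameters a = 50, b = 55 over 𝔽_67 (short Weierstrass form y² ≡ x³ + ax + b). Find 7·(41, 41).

Write G = (41, 41).
Repeated addition: build up to 7G.
2G: tangent at (41, 41): λ = (3·41² + 50)/(2·41) ≡ 1/15. 15⁻¹ ≡ 9 (mod 67), so λ ≡ 1·9 ≡ 9.
  x = λ² - 41 - 41 = 81 - 82 ≡ 66; y = λ·(41 - 66) - 41 ≡ 2. → (66, 2)
3G: (66, 2) + (41, 41). λ = (41 - 2)/(41 - 66) ≡ 39/42 mod 67. 42⁻¹ ≡ 8 (mod 67), so λ ≡ 44.
  x = λ² - 66 - 41 = 1936 - 107 ≡ 20; y = λ·(66 - 20) - 2 ≡ 12. → (20, 12)
4G: (20, 12) + (41, 41). λ = (41 - 12)/(41 - 20) ≡ 29/21 mod 67. 21⁻¹ ≡ 16 (mod 67) since 21·16 = 336 ≡ 1, so λ ≡ 62.
  x = λ² - 20 - 41 = 3844 - 61 ≡ 31; y = λ·(20 - 31) - 12 ≡ 43. → (31, 43)
5G: (31, 43) + (41, 41). λ = (41 - 43)/(41 - 31) ≡ 65/10 mod 67. 10⁻¹ ≡ 47 (mod 67) since 10·47 = 470 ≡ 1, so λ ≡ 40.
  x = λ² - 31 - 41 = 1600 - 72 ≡ 54; y = λ·(31 - 54) - 43 ≡ 42. → (54, 42)
6G: (54, 42) + (41, 41). λ = (41 - 42)/(41 - 54) ≡ 66/54 mod 67. 54⁻¹ ≡ 36 (mod 67), so λ ≡ 31.
  x = λ² - 54 - 41 = 961 - 95 ≡ 62; y = λ·(54 - 62) - 42 ≡ 45. → (62, 45)
7G: (62, 45) + (41, 41). λ = (41 - 45)/(41 - 62) ≡ 63/46 mod 67. 46⁻¹ ≡ 51 (mod 67), so λ ≡ 64.
  x = λ² - 62 - 41 = 4096 - 103 ≡ 40; y = λ·(62 - 40) - 45 ≡ 23. → (40, 23)

(40, 23)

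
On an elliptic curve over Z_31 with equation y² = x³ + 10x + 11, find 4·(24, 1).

(6, 15)

Write G = (24, 1).
Repeated addition: build up to 4G.
2G: tangent at (24, 1): λ = (3·24² + 10)/(2·1) ≡ 2/2. 2⁻¹ ≡ 16 (mod 31), so λ ≡ 2·16 ≡ 1.
  x = λ² - 24 - 24 = 1 - 48 ≡ 15; y = λ·(24 - 15) - 1 ≡ 8. → (15, 8)
3G: (15, 8) + (24, 1). λ = (1 - 8)/(24 - 15) ≡ 24/9 mod 31. 9⁻¹ ≡ 7 (mod 31), so λ ≡ 13.
  x = λ² - 15 - 24 = 169 - 39 ≡ 6; y = λ·(15 - 6) - 8 ≡ 16. → (6, 16)
4G: (6, 16) + (24, 1). λ = (1 - 16)/(24 - 6) ≡ 16/18 mod 31. 18⁻¹ ≡ 19 (mod 31) since 18·19 = 342 ≡ 1, so λ ≡ 25.
  x = λ² - 6 - 24 = 625 - 30 ≡ 6; y = λ·(6 - 6) - 16 ≡ 15. → (6, 15)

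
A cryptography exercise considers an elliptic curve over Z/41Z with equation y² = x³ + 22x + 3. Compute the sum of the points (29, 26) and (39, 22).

(24, 13)

(29, 26) + (39, 22). λ = (22 - 26)/(39 - 29) ≡ 37/10 mod 41. 10⁻¹ ≡ 37 (mod 41), so λ ≡ 16.
  x = λ² - 29 - 39 = 256 - 68 ≡ 24; y = λ·(29 - 24) - 26 ≡ 13. → (24, 13)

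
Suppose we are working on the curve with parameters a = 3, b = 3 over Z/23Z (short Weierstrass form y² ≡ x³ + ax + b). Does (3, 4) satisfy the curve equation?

yes

y² = 4² ≡ 16; x³ + 3x + 3 = 39 ≡ 16 (mod 23). 16 = 16.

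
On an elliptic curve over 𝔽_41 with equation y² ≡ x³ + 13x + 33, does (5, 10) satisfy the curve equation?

y² = 10² ≡ 18; x³ + 13x + 33 = 223 ≡ 18 (mod 41). 18 = 18.

yes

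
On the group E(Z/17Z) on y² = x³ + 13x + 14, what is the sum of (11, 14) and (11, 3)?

The two points share x = 11 and their y-coordinates satisfy 14 + 3 ≡ 0 (mod 17), so they are inverses. Their sum is O.

O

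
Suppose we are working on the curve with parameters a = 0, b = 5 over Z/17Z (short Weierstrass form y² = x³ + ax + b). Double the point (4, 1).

(7, 12)

tangent at (4, 1): λ = (3·4² + 0)/(2·1) ≡ 14/2. 2⁻¹ ≡ 9 (mod 17) since 2·9 = 18 ≡ 1, so λ ≡ 14·9 ≡ 7.
  x = λ² - 4 - 4 = 49 - 8 ≡ 7; y = λ·(4 - 7) - 1 ≡ 12. → (7, 12)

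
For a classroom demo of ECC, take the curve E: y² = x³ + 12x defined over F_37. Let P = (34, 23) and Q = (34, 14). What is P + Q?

The two points share x = 34 and their y-coordinates satisfy 23 + 14 ≡ 0 (mod 37), so they are inverses. Their sum is the point at infinity.

O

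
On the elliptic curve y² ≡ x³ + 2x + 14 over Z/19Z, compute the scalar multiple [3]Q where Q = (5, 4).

Repeated addition: build up to 3Q.
2Q: tangent at (5, 4): λ = (3·5² + 2)/(2·4) ≡ 1/8. 8⁻¹ ≡ 12 (mod 19) since 8·12 = 96 ≡ 1, so λ ≡ 1·12 ≡ 12.
  x = λ² - 5 - 5 = 144 - 10 ≡ 1; y = λ·(5 - 1) - 4 ≡ 6. → (1, 6)
3Q: (1, 6) + (5, 4). λ = (4 - 6)/(5 - 1) ≡ 17/4 mod 19. 4⁻¹ ≡ 5 (mod 19), so λ ≡ 9.
  x = λ² - 1 - 5 = 81 - 6 ≡ 18; y = λ·(1 - 18) - 6 ≡ 12. → (18, 12)

(18, 12)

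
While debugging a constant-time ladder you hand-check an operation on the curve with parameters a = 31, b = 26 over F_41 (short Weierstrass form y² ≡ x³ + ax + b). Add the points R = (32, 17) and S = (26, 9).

(32, 17) + (26, 9). λ = (9 - 17)/(26 - 32) ≡ 33/35 mod 41. 35⁻¹ ≡ 34 (mod 41), so λ ≡ 15.
  x = λ² - 32 - 26 = 225 - 58 ≡ 3; y = λ·(32 - 3) - 17 ≡ 8. → (3, 8)

(3, 8)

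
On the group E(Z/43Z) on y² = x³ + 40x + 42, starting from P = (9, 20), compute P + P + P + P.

Repeated addition: build up to 4P.
2P: tangent at (9, 20): λ = (3·9² + 40)/(2·20) ≡ 25/40. 40⁻¹ ≡ 14 (mod 43) since 40·14 = 560 ≡ 1, so λ ≡ 25·14 ≡ 6.
  x = λ² - 9 - 9 = 36 - 18 ≡ 18; y = λ·(9 - 18) - 20 ≡ 12. → (18, 12)
3P: (18, 12) + (9, 20). λ = (20 - 12)/(9 - 18) ≡ 8/34 mod 43. 34⁻¹ ≡ 19 (mod 43), so λ ≡ 23.
  x = λ² - 18 - 9 = 529 - 27 ≡ 29; y = λ·(18 - 29) - 12 ≡ 36. → (29, 36)
4P: (29, 36) + (9, 20). λ = (20 - 36)/(9 - 29) ≡ 27/23 mod 43. 23⁻¹ ≡ 15 (mod 43), so λ ≡ 18.
  x = λ² - 29 - 9 = 324 - 38 ≡ 28; y = λ·(29 - 28) - 36 ≡ 25. → (28, 25)

(28, 25)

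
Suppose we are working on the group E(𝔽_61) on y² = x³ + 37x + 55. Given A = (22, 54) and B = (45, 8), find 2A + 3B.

First 2A:
Repeated addition: build up to 2A.
2A: tangent at (22, 54): λ = (3·22² + 37)/(2·54) ≡ 25/47. 47⁻¹ ≡ 13 (mod 61) since 47·13 = 611 ≡ 1, so λ ≡ 25·13 ≡ 20.
  x = λ² - 22 - 22 = 400 - 44 ≡ 51; y = λ·(22 - 51) - 54 ≡ 37. → (51, 37)
2A = (51, 37).
Next 3B:
Repeated addition: build up to 3B.
2B: tangent at (45, 8): λ = (3·45² + 37)/(2·8) ≡ 12/16. 16⁻¹ ≡ 42 (mod 61), so λ ≡ 12·42 ≡ 16.
  x = λ² - 45 - 45 = 256 - 90 ≡ 44; y = λ·(45 - 44) - 8 ≡ 8. → (44, 8)
3B: (44, 8) + (45, 8). λ = (8 - 8)/(45 - 44) ≡ 0/1 mod 61. 1⁻¹ ≡ 1 (mod 61), so λ ≡ 0.
  x = λ² - 44 - 45 = 0 - 89 ≡ 33; y = λ·(44 - 33) - 8 ≡ 53. → (33, 53)
3B = (33, 53).
Finally 2A + 3B:
(51, 37) + (33, 53). λ = (53 - 37)/(33 - 51) ≡ 16/43 mod 61. 43⁻¹ ≡ 44 (mod 61), so λ ≡ 33.
  x = λ² - 51 - 33 = 1089 - 84 ≡ 29; y = λ·(51 - 29) - 37 ≡ 18. → (29, 18)

(29, 18)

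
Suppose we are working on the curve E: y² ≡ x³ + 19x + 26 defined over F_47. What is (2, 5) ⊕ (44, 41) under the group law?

(19, 14)

(2, 5) + (44, 41). λ = (41 - 5)/(44 - 2) ≡ 36/42 mod 47. 42⁻¹ ≡ 28 (mod 47), so λ ≡ 21.
  x = λ² - 2 - 44 = 441 - 46 ≡ 19; y = λ·(2 - 19) - 5 ≡ 14. → (19, 14)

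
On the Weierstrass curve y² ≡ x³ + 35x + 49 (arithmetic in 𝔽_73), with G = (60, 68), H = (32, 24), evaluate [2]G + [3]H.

First 2G:
Repeated addition: build up to 2G.
2G: tangent at (60, 68): λ = (3·60² + 35)/(2·68) ≡ 31/63. 63⁻¹ ≡ 51 (mod 73), so λ ≡ 31·51 ≡ 48.
  x = λ² - 60 - 60 = 2304 - 120 ≡ 67; y = λ·(60 - 67) - 68 ≡ 34. → (67, 34)
2G = (67, 34).
Next 3H:
Repeated addition: build up to 3H.
2H: tangent at (32, 24): λ = (3·32² + 35)/(2·24) ≡ 41/48. 48⁻¹ ≡ 35 (mod 73) since 48·35 = 1680 ≡ 1, so λ ≡ 41·35 ≡ 48.
  x = λ² - 32 - 32 = 2304 - 64 ≡ 50; y = λ·(32 - 50) - 24 ≡ 61. → (50, 61)
3H: (50, 61) + (32, 24). λ = (24 - 61)/(32 - 50) ≡ 36/55 mod 73. 55⁻¹ ≡ 4 (mod 73) since 55·4 = 220 ≡ 1, so λ ≡ 71.
  x = λ² - 50 - 32 = 5041 - 82 ≡ 68; y = λ·(50 - 68) - 61 ≡ 48. → (68, 48)
3H = (68, 48).
Finally 2G + 3H:
(67, 34) + (68, 48). λ = (48 - 34)/(68 - 67) ≡ 14/1 mod 73. 1⁻¹ ≡ 1 (mod 73), so λ ≡ 14.
  x = λ² - 67 - 68 = 196 - 135 ≡ 61; y = λ·(67 - 61) - 34 ≡ 50. → (61, 50)

(61, 50)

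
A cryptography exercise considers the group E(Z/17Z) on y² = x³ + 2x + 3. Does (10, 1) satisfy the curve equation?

no

y² = 1² ≡ 1; x³ + 2x + 3 = 1023 ≡ 3 (mod 17). 1 ≠ 3.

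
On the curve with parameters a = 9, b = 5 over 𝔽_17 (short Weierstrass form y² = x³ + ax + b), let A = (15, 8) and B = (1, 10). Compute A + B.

(15, 8) + (1, 10). λ = (10 - 8)/(1 - 15) ≡ 2/3 mod 17. 3⁻¹ ≡ 6 (mod 17), so λ ≡ 12.
  x = λ² - 15 - 1 = 144 - 16 ≡ 9; y = λ·(15 - 9) - 8 ≡ 13. → (9, 13)

(9, 13)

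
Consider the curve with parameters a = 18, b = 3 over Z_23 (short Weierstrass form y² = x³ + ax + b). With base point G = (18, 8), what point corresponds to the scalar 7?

Repeated addition: build up to 7G.
2G: tangent at (18, 8): λ = (3·18² + 18)/(2·8) ≡ 1/16. 16⁻¹ ≡ 13 (mod 23), so λ ≡ 1·13 ≡ 13.
  x = λ² - 18 - 18 = 169 - 36 ≡ 18; y = λ·(18 - 18) - 8 ≡ 15. → (18, 15)
3G: (18, 15) + (18, 8): same x and y₁ ≡ -y₂, so the sum is O.
4G: O + (18, 8) = (18, 8) (identity).
5G: tangent at (18, 8): λ = (3·18² + 18)/(2·8) ≡ 1/16. 16⁻¹ ≡ 13 (mod 23), so λ ≡ 1·13 ≡ 13.
  x = λ² - 18 - 18 = 169 - 36 ≡ 18; y = λ·(18 - 18) - 8 ≡ 15. → (18, 15)
6G: (18, 15) + (18, 8): same x and y₁ ≡ -y₂, so the sum is O.
7G: O + (18, 8) = (18, 8) (identity).

(18, 8)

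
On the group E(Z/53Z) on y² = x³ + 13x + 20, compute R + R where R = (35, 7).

(19, 36)

tangent at (35, 7): λ = (3·35² + 13)/(2·7) ≡ 31/14. 14⁻¹ ≡ 19 (mod 53), so λ ≡ 31·19 ≡ 6.
  x = λ² - 35 - 35 = 36 - 70 ≡ 19; y = λ·(35 - 19) - 7 ≡ 36. → (19, 36)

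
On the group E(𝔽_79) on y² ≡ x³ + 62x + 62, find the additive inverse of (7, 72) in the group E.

-(7, 72) = (7, -72 mod 79) = (7, 7).

(7, 7)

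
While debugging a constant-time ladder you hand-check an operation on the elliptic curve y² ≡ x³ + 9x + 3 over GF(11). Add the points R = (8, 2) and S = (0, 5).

(4, 2)

(8, 2) + (0, 5). λ = (5 - 2)/(0 - 8) ≡ 3/3 mod 11. 3⁻¹ ≡ 4 (mod 11) since 3·4 = 12 ≡ 1, so λ ≡ 1.
  x = λ² - 8 - 0 = 1 - 8 ≡ 4; y = λ·(8 - 4) - 2 ≡ 2. → (4, 2)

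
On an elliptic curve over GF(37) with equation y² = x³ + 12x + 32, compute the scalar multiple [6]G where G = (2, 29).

Repeated addition: build up to 6G.
2G: tangent at (2, 29): λ = (3·2² + 12)/(2·29) ≡ 24/21. 21⁻¹ ≡ 30 (mod 37) since 21·30 = 630 ≡ 1, so λ ≡ 24·30 ≡ 17.
  x = λ² - 2 - 2 = 289 - 4 ≡ 26; y = λ·(2 - 26) - 29 ≡ 7. → (26, 7)
3G: (26, 7) + (2, 29). λ = (29 - 7)/(2 - 26) ≡ 22/13 mod 37. 13⁻¹ ≡ 20 (mod 37) since 13·20 = 260 ≡ 1, so λ ≡ 33.
  x = λ² - 26 - 2 = 1089 - 28 ≡ 25; y = λ·(26 - 25) - 7 ≡ 26. → (25, 26)
4G: (25, 26) + (2, 29). λ = (29 - 26)/(2 - 25) ≡ 3/14 mod 37. 14⁻¹ ≡ 8 (mod 37), so λ ≡ 24.
  x = λ² - 25 - 2 = 576 - 27 ≡ 31; y = λ·(25 - 31) - 26 ≡ 15. → (31, 15)
5G: (31, 15) + (2, 29). λ = (29 - 15)/(2 - 31) ≡ 14/8 mod 37. 8⁻¹ ≡ 14 (mod 37), so λ ≡ 11.
  x = λ² - 31 - 2 = 121 - 33 ≡ 14; y = λ·(31 - 14) - 15 ≡ 24. → (14, 24)
6G: (14, 24) + (2, 29). λ = (29 - 24)/(2 - 14) ≡ 5/25 mod 37. 25⁻¹ ≡ 3 (mod 37), so λ ≡ 15.
  x = λ² - 14 - 2 = 225 - 16 ≡ 24; y = λ·(14 - 24) - 24 ≡ 11. → (24, 11)

(24, 11)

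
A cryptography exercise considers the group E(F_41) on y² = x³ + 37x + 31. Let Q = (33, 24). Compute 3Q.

(3, 28)

Repeated addition: build up to 3Q.
2Q: tangent at (33, 24): λ = (3·33² + 37)/(2·24) ≡ 24/7. 7⁻¹ ≡ 6 (mod 41), so λ ≡ 24·6 ≡ 21.
  x = λ² - 33 - 33 = 441 - 66 ≡ 6; y = λ·(33 - 6) - 24 ≡ 10. → (6, 10)
3Q: (6, 10) + (33, 24). λ = (24 - 10)/(33 - 6) ≡ 14/27 mod 41. 27⁻¹ ≡ 38 (mod 41), so λ ≡ 40.
  x = λ² - 6 - 33 = 1600 - 39 ≡ 3; y = λ·(6 - 3) - 10 ≡ 28. → (3, 28)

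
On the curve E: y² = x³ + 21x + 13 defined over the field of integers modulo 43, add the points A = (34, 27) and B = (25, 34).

(0, 23)

(34, 27) + (25, 34). λ = (34 - 27)/(25 - 34) ≡ 7/34 mod 43. 34⁻¹ ≡ 19 (mod 43) since 34·19 = 646 ≡ 1, so λ ≡ 4.
  x = λ² - 34 - 25 = 16 - 59 ≡ 0; y = λ·(34 - 0) - 27 ≡ 23. → (0, 23)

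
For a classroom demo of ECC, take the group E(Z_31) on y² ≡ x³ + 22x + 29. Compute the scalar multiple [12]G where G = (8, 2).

(24, 20)

Repeated addition: build up to 12G.
2G: tangent at (8, 2): λ = (3·8² + 22)/(2·2) ≡ 28/4. 4⁻¹ ≡ 8 (mod 31) since 4·8 = 32 ≡ 1, so λ ≡ 28·8 ≡ 7.
  x = λ² - 8 - 8 = 49 - 16 ≡ 2; y = λ·(8 - 2) - 2 ≡ 9. → (2, 9)
3G: (2, 9) + (8, 2). λ = (2 - 9)/(8 - 2) ≡ 24/6 mod 31. 6⁻¹ ≡ 26 (mod 31) since 6·26 = 156 ≡ 1, so λ ≡ 4.
  x = λ² - 2 - 8 = 16 - 10 ≡ 6; y = λ·(2 - 6) - 9 ≡ 6. → (6, 6)
4G: (6, 6) + (8, 2). λ = (2 - 6)/(8 - 6) ≡ 27/2 mod 31. 2⁻¹ ≡ 16 (mod 31), so λ ≡ 29.
  x = λ² - 6 - 8 = 841 - 14 ≡ 21; y = λ·(6 - 21) - 6 ≡ 24. → (21, 24)
5G: (21, 24) + (8, 2). λ = (2 - 24)/(8 - 21) ≡ 9/18 mod 31. 18⁻¹ ≡ 19 (mod 31) since 18·19 = 342 ≡ 1, so λ ≡ 16.
  x = λ² - 21 - 8 = 256 - 29 ≡ 10; y = λ·(21 - 10) - 24 ≡ 28. → (10, 28)
6G: (10, 28) + (8, 2). λ = (2 - 28)/(8 - 10) ≡ 5/29 mod 31. 29⁻¹ ≡ 15 (mod 31), so λ ≡ 13.
  x = λ² - 10 - 8 = 169 - 18 ≡ 27; y = λ·(10 - 27) - 28 ≡ 30. → (27, 30)
7G: (27, 30) + (8, 2). λ = (2 - 30)/(8 - 27) ≡ 3/12 mod 31. 12⁻¹ ≡ 13 (mod 31), so λ ≡ 8.
  x = λ² - 27 - 8 = 64 - 35 ≡ 29; y = λ·(27 - 29) - 30 ≡ 16. → (29, 16)
8G: (29, 16) + (8, 2). λ = (2 - 16)/(8 - 29) ≡ 17/10 mod 31. 10⁻¹ ≡ 28 (mod 31), so λ ≡ 11.
  x = λ² - 29 - 8 = 121 - 37 ≡ 22; y = λ·(29 - 22) - 16 ≡ 30. → (22, 30)
9G: (22, 30) + (8, 2). λ = (2 - 30)/(8 - 22) ≡ 3/17 mod 31. 17⁻¹ ≡ 11 (mod 31), so λ ≡ 2.
  x = λ² - 22 - 8 = 4 - 30 ≡ 5; y = λ·(22 - 5) - 30 ≡ 4. → (5, 4)
10G: (5, 4) + (8, 2). λ = (2 - 4)/(8 - 5) ≡ 29/3 mod 31. 3⁻¹ ≡ 21 (mod 31) since 3·21 = 63 ≡ 1, so λ ≡ 20.
  x = λ² - 5 - 8 = 400 - 13 ≡ 15; y = λ·(5 - 15) - 4 ≡ 13. → (15, 13)
11G: (15, 13) + (8, 2). λ = (2 - 13)/(8 - 15) ≡ 20/24 mod 31. 24⁻¹ ≡ 22 (mod 31), so λ ≡ 6.
  x = λ² - 15 - 8 = 36 - 23 ≡ 13; y = λ·(15 - 13) - 13 ≡ 30. → (13, 30)
12G: (13, 30) + (8, 2). λ = (2 - 30)/(8 - 13) ≡ 3/26 mod 31. 26⁻¹ ≡ 6 (mod 31), so λ ≡ 18.
  x = λ² - 13 - 8 = 324 - 21 ≡ 24; y = λ·(13 - 24) - 30 ≡ 20. → (24, 20)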